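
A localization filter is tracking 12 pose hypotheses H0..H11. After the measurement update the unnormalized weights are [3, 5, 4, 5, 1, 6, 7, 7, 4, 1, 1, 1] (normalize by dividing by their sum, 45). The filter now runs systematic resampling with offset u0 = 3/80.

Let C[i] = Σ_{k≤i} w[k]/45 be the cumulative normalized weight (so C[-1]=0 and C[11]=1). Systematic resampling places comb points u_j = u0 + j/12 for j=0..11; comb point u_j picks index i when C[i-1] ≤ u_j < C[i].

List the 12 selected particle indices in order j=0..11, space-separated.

0 1 2 3 3 5 6 6 7 7 8 9

C = [1/15, 8/45, 4/15, 17/45, 2/5, 8/15, 31/45, 38/45, 14/15, 43/45, 44/45, 1]
j=0: u_0=3/80 ∈ [0, 1/15) → index 0
j=1: u_1=29/240 ∈ [1/15, 8/45) → index 1
j=2: u_2=49/240 ∈ [8/45, 4/15) → index 2
j=3: u_3=23/80 ∈ [4/15, 17/45) → index 3
j=4: u_4=89/240 ∈ [4/15, 17/45) → index 3
j=5: u_5=109/240 ∈ [2/5, 8/15) → index 5
j=6: u_6=43/80 ∈ [8/15, 31/45) → index 6
j=7: u_7=149/240 ∈ [8/15, 31/45) → index 6
j=8: u_8=169/240 ∈ [31/45, 38/45) → index 7
j=9: u_9=63/80 ∈ [31/45, 38/45) → index 7
j=10: u_10=209/240 ∈ [38/45, 14/15) → index 8
j=11: u_11=229/240 ∈ [14/15, 43/45) → index 9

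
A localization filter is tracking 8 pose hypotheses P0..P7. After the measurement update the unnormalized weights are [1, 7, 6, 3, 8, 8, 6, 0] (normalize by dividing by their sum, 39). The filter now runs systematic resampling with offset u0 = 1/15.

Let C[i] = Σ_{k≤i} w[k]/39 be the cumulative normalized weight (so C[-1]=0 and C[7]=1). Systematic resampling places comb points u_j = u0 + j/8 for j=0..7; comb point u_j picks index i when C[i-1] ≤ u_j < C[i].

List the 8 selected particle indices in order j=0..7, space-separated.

C = [1/39, 8/39, 14/39, 17/39, 25/39, 11/13, 1, 1]
j=0: u_0=1/15 ∈ [1/39, 8/39) → index 1
j=1: u_1=23/120 ∈ [1/39, 8/39) → index 1
j=2: u_2=19/60 ∈ [8/39, 14/39) → index 2
j=3: u_3=53/120 ∈ [17/39, 25/39) → index 4
j=4: u_4=17/30 ∈ [17/39, 25/39) → index 4
j=5: u_5=83/120 ∈ [25/39, 11/13) → index 5
j=6: u_6=49/60 ∈ [25/39, 11/13) → index 5
j=7: u_7=113/120 ∈ [11/13, 1) → index 6

1 1 2 4 4 5 5 6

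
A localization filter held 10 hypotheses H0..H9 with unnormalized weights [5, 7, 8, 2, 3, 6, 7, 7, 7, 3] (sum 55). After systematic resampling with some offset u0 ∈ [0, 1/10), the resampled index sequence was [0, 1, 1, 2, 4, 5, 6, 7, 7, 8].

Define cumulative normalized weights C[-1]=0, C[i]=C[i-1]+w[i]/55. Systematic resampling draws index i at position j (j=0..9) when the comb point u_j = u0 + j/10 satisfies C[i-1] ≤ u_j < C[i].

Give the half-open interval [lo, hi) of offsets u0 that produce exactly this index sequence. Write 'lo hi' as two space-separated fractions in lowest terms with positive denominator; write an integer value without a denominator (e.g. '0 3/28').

C = [1/11, 12/55, 4/11, 2/5, 5/11, 31/55, 38/55, 9/11, 52/55, 1]
j=0 picked index 0: u0 ∈ [0, 1/11)
j=1 picked index 1: u0 ∈ [-1/110, 13/110)
j=2 picked index 1: u0 ∈ [-6/55, 1/55)
j=3 picked index 2: u0 ∈ [-9/110, 7/110)
j=4 picked index 4: u0 ∈ [0, 3/55)
j=5 picked index 5: u0 ∈ [-1/22, 7/110)
j=6 picked index 6: u0 ∈ [-2/55, 1/11)
j=7 picked index 7: u0 ∈ [-1/110, 13/110)
j=8 picked index 7: u0 ∈ [-6/55, 1/55)
j=9 picked index 8: u0 ∈ [-9/110, 1/22)
intersection: [0, 1/55)

0 1/55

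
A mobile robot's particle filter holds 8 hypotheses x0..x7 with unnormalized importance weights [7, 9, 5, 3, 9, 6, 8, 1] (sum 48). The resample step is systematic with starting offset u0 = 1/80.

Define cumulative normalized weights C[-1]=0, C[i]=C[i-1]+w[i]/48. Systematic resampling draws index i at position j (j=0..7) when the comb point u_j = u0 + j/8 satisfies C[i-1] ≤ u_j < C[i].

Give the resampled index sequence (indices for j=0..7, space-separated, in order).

0 0 1 2 4 4 5 6

C = [7/48, 1/3, 7/16, 1/2, 11/16, 13/16, 47/48, 1]
j=0: u_0=1/80 ∈ [0, 7/48) → index 0
j=1: u_1=11/80 ∈ [0, 7/48) → index 0
j=2: u_2=21/80 ∈ [7/48, 1/3) → index 1
j=3: u_3=31/80 ∈ [1/3, 7/16) → index 2
j=4: u_4=41/80 ∈ [1/2, 11/16) → index 4
j=5: u_5=51/80 ∈ [1/2, 11/16) → index 4
j=6: u_6=61/80 ∈ [11/16, 13/16) → index 5
j=7: u_7=71/80 ∈ [13/16, 47/48) → index 6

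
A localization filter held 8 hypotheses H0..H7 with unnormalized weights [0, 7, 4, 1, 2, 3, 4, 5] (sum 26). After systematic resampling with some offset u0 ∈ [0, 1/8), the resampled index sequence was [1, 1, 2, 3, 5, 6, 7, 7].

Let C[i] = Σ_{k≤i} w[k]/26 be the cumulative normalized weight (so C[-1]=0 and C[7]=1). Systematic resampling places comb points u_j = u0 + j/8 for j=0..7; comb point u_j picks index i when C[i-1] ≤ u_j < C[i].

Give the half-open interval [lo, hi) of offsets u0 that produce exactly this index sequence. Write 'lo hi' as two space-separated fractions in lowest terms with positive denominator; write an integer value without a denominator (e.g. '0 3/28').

C = [0, 7/26, 11/26, 6/13, 7/13, 17/26, 21/26, 1]
j=0 picked index 1: u0 ∈ [0, 7/26)
j=1 picked index 1: u0 ∈ [-1/8, 15/104)
j=2 picked index 2: u0 ∈ [1/52, 9/52)
j=3 picked index 3: u0 ∈ [5/104, 9/104)
j=4 picked index 5: u0 ∈ [1/26, 2/13)
j=5 picked index 6: u0 ∈ [3/104, 19/104)
j=6 picked index 7: u0 ∈ [3/52, 1/4)
j=7 picked index 7: u0 ∈ [-7/104, 1/8)
intersection: [3/52, 9/104)

3/52 9/104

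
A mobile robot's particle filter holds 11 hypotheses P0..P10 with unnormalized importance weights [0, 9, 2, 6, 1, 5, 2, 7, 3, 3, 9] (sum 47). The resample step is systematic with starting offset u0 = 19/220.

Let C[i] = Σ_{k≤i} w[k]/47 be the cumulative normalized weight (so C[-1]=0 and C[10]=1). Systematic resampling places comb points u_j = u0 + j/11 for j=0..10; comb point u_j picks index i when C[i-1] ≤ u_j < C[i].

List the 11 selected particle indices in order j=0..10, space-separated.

C = [0, 9/47, 11/47, 17/47, 18/47, 23/47, 25/47, 32/47, 35/47, 38/47, 1]
j=0: u_0=19/220 ∈ [0, 9/47) → index 1
j=1: u_1=39/220 ∈ [0, 9/47) → index 1
j=2: u_2=59/220 ∈ [11/47, 17/47) → index 3
j=3: u_3=79/220 ∈ [11/47, 17/47) → index 3
j=4: u_4=9/20 ∈ [18/47, 23/47) → index 5
j=5: u_5=119/220 ∈ [25/47, 32/47) → index 7
j=6: u_6=139/220 ∈ [25/47, 32/47) → index 7
j=7: u_7=159/220 ∈ [32/47, 35/47) → index 8
j=8: u_8=179/220 ∈ [38/47, 1) → index 10
j=9: u_9=199/220 ∈ [38/47, 1) → index 10
j=10: u_10=219/220 ∈ [38/47, 1) → index 10

1 1 3 3 5 7 7 8 10 10 10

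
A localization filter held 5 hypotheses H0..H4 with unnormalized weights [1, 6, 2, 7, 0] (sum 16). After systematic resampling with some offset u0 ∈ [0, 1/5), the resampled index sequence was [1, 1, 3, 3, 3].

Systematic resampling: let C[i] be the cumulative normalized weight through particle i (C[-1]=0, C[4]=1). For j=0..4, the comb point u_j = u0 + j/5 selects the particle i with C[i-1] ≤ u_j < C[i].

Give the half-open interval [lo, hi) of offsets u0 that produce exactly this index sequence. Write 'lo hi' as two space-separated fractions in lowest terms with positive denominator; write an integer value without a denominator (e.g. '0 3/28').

C = [1/16, 7/16, 9/16, 1, 1]
j=0 picked index 1: u0 ∈ [1/16, 7/16)
j=1 picked index 1: u0 ∈ [-11/80, 19/80)
j=2 picked index 3: u0 ∈ [13/80, 3/5)
j=3 picked index 3: u0 ∈ [-3/80, 2/5)
j=4 picked index 3: u0 ∈ [-19/80, 1/5)
intersection: [13/80, 1/5)

13/80 1/5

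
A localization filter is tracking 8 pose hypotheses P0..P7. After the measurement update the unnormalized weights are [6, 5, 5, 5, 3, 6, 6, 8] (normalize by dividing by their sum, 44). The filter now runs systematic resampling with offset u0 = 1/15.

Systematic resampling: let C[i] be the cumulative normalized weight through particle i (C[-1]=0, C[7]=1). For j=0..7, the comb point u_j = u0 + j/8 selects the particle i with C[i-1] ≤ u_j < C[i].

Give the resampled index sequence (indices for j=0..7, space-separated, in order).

0 1 2 3 5 6 6 7

C = [3/22, 1/4, 4/11, 21/44, 6/11, 15/22, 9/11, 1]
j=0: u_0=1/15 ∈ [0, 3/22) → index 0
j=1: u_1=23/120 ∈ [3/22, 1/4) → index 1
j=2: u_2=19/60 ∈ [1/4, 4/11) → index 2
j=3: u_3=53/120 ∈ [4/11, 21/44) → index 3
j=4: u_4=17/30 ∈ [6/11, 15/22) → index 5
j=5: u_5=83/120 ∈ [15/22, 9/11) → index 6
j=6: u_6=49/60 ∈ [15/22, 9/11) → index 6
j=7: u_7=113/120 ∈ [9/11, 1) → index 7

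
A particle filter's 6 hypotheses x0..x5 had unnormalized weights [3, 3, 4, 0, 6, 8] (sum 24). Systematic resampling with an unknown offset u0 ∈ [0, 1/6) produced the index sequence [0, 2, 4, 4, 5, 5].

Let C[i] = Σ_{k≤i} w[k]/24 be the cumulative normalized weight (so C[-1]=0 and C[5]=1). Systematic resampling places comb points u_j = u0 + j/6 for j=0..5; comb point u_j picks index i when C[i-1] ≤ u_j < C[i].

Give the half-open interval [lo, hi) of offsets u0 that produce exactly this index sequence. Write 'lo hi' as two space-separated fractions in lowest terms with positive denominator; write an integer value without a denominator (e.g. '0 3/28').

1/12 1/8

C = [1/8, 1/4, 5/12, 5/12, 2/3, 1]
j=0 picked index 0: u0 ∈ [0, 1/8)
j=1 picked index 2: u0 ∈ [1/12, 1/4)
j=2 picked index 4: u0 ∈ [1/12, 1/3)
j=3 picked index 4: u0 ∈ [-1/12, 1/6)
j=4 picked index 5: u0 ∈ [0, 1/3)
j=5 picked index 5: u0 ∈ [-1/6, 1/6)
intersection: [1/12, 1/8)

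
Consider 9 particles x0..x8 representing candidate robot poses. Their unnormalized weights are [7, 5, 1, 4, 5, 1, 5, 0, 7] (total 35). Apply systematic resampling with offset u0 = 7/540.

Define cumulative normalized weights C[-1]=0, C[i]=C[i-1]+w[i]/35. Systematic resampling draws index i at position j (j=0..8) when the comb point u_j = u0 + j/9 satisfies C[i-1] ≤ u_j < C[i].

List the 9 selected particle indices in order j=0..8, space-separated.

C = [1/5, 12/35, 13/35, 17/35, 22/35, 23/35, 4/5, 4/5, 1]
j=0: u_0=7/540 ∈ [0, 1/5) → index 0
j=1: u_1=67/540 ∈ [0, 1/5) → index 0
j=2: u_2=127/540 ∈ [1/5, 12/35) → index 1
j=3: u_3=187/540 ∈ [12/35, 13/35) → index 2
j=4: u_4=247/540 ∈ [13/35, 17/35) → index 3
j=5: u_5=307/540 ∈ [17/35, 22/35) → index 4
j=6: u_6=367/540 ∈ [23/35, 4/5) → index 6
j=7: u_7=427/540 ∈ [23/35, 4/5) → index 6
j=8: u_8=487/540 ∈ [4/5, 1) → index 8

0 0 1 2 3 4 6 6 8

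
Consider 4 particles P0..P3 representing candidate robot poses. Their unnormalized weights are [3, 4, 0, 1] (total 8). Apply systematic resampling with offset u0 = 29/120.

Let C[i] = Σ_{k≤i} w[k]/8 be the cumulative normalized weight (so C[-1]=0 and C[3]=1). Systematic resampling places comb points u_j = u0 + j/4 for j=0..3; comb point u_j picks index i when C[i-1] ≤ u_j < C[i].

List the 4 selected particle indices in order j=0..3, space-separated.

0 1 1 3

C = [3/8, 7/8, 7/8, 1]
j=0: u_0=29/120 ∈ [0, 3/8) → index 0
j=1: u_1=59/120 ∈ [3/8, 7/8) → index 1
j=2: u_2=89/120 ∈ [3/8, 7/8) → index 1
j=3: u_3=119/120 ∈ [7/8, 1) → index 3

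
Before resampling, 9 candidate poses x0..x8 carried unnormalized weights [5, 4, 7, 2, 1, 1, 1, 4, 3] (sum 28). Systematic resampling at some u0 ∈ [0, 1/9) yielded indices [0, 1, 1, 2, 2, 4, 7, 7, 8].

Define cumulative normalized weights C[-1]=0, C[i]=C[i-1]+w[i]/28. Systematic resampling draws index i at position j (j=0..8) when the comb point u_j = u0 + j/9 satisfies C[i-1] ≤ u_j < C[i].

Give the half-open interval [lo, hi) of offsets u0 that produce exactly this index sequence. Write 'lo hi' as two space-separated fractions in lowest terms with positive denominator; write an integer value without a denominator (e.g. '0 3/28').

11/126 25/252

C = [5/28, 9/28, 4/7, 9/14, 19/28, 5/7, 3/4, 25/28, 1]
j=0 picked index 0: u0 ∈ [0, 5/28)
j=1 picked index 1: u0 ∈ [17/252, 53/252)
j=2 picked index 1: u0 ∈ [-11/252, 25/252)
j=3 picked index 2: u0 ∈ [-1/84, 5/21)
j=4 picked index 2: u0 ∈ [-31/252, 8/63)
j=5 picked index 4: u0 ∈ [11/126, 31/252)
j=6 picked index 7: u0 ∈ [1/12, 19/84)
j=7 picked index 7: u0 ∈ [-1/36, 29/252)
j=8 picked index 8: u0 ∈ [1/252, 1/9)
intersection: [11/126, 25/252)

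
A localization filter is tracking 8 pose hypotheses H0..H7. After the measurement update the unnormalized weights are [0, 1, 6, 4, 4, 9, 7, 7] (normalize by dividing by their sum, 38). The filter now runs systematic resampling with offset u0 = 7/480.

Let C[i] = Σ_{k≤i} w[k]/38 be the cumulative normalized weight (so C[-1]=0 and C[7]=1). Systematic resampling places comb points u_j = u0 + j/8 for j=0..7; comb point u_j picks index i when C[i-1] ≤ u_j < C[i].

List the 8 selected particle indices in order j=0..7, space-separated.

C = [0, 1/38, 7/38, 11/38, 15/38, 12/19, 31/38, 1]
j=0: u_0=7/480 ∈ [0, 1/38) → index 1
j=1: u_1=67/480 ∈ [1/38, 7/38) → index 2
j=2: u_2=127/480 ∈ [7/38, 11/38) → index 3
j=3: u_3=187/480 ∈ [11/38, 15/38) → index 4
j=4: u_4=247/480 ∈ [15/38, 12/19) → index 5
j=5: u_5=307/480 ∈ [12/19, 31/38) → index 6
j=6: u_6=367/480 ∈ [12/19, 31/38) → index 6
j=7: u_7=427/480 ∈ [31/38, 1) → index 7

1 2 3 4 5 6 6 7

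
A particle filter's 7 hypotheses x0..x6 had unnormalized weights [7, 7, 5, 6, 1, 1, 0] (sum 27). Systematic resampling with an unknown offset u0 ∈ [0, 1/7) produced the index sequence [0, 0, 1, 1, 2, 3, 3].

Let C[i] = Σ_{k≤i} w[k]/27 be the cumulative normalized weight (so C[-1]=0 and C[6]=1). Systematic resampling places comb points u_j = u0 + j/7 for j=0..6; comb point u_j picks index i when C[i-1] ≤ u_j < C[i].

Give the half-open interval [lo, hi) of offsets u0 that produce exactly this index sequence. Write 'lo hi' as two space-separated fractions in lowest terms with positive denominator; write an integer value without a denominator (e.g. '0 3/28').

C = [7/27, 14/27, 19/27, 25/27, 26/27, 1, 1]
j=0 picked index 0: u0 ∈ [0, 7/27)
j=1 picked index 0: u0 ∈ [-1/7, 22/189)
j=2 picked index 1: u0 ∈ [-5/189, 44/189)
j=3 picked index 1: u0 ∈ [-32/189, 17/189)
j=4 picked index 2: u0 ∈ [-10/189, 25/189)
j=5 picked index 3: u0 ∈ [-2/189, 40/189)
j=6 picked index 3: u0 ∈ [-29/189, 13/189)
intersection: [0, 13/189)

0 13/189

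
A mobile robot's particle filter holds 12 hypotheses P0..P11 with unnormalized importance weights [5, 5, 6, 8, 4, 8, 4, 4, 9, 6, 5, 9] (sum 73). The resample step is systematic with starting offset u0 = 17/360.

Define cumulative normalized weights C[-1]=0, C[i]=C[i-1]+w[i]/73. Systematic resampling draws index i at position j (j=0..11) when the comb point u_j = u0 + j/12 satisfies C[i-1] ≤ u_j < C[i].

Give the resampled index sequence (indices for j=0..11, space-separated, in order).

C = [5/73, 10/73, 16/73, 24/73, 28/73, 36/73, 40/73, 44/73, 53/73, 59/73, 64/73, 1]
j=0: u_0=17/360 ∈ [0, 5/73) → index 0
j=1: u_1=47/360 ∈ [5/73, 10/73) → index 1
j=2: u_2=77/360 ∈ [10/73, 16/73) → index 2
j=3: u_3=107/360 ∈ [16/73, 24/73) → index 3
j=4: u_4=137/360 ∈ [24/73, 28/73) → index 4
j=5: u_5=167/360 ∈ [28/73, 36/73) → index 5
j=6: u_6=197/360 ∈ [36/73, 40/73) → index 6
j=7: u_7=227/360 ∈ [44/73, 53/73) → index 8
j=8: u_8=257/360 ∈ [44/73, 53/73) → index 8
j=9: u_9=287/360 ∈ [53/73, 59/73) → index 9
j=10: u_10=317/360 ∈ [64/73, 1) → index 11
j=11: u_11=347/360 ∈ [64/73, 1) → index 11

0 1 2 3 4 5 6 8 8 9 11 11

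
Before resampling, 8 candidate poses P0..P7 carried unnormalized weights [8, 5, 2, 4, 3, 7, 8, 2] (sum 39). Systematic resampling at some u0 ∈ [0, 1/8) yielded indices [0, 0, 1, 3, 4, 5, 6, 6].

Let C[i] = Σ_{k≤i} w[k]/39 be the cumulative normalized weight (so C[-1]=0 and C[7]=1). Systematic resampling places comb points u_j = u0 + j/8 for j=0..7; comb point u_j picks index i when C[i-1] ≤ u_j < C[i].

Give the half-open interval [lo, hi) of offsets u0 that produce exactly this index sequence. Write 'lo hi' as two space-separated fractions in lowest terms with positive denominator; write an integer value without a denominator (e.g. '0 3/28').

1/104 5/78

C = [8/39, 1/3, 5/13, 19/39, 22/39, 29/39, 37/39, 1]
j=0 picked index 0: u0 ∈ [0, 8/39)
j=1 picked index 0: u0 ∈ [-1/8, 25/312)
j=2 picked index 1: u0 ∈ [-7/156, 1/12)
j=3 picked index 3: u0 ∈ [1/104, 35/312)
j=4 picked index 4: u0 ∈ [-1/78, 5/78)
j=5 picked index 5: u0 ∈ [-19/312, 37/312)
j=6 picked index 6: u0 ∈ [-1/156, 31/156)
j=7 picked index 6: u0 ∈ [-41/312, 23/312)
intersection: [1/104, 5/78)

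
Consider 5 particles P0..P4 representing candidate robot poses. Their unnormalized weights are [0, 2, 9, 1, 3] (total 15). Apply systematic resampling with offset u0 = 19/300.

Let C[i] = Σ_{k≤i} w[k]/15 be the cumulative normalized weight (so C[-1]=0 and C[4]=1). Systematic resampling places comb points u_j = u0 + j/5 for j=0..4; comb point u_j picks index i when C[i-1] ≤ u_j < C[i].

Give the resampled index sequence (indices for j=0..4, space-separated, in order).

1 2 2 2 4

C = [0, 2/15, 11/15, 4/5, 1]
j=0: u_0=19/300 ∈ [0, 2/15) → index 1
j=1: u_1=79/300 ∈ [2/15, 11/15) → index 2
j=2: u_2=139/300 ∈ [2/15, 11/15) → index 2
j=3: u_3=199/300 ∈ [2/15, 11/15) → index 2
j=4: u_4=259/300 ∈ [4/5, 1) → index 4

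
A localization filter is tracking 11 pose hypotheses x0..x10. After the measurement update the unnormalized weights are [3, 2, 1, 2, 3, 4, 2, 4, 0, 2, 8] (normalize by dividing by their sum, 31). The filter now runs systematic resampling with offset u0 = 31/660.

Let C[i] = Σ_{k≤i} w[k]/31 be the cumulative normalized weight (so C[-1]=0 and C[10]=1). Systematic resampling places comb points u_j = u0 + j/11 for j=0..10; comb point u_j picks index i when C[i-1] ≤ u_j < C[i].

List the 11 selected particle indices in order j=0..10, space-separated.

0 1 3 4 5 6 7 9 10 10 10

C = [3/31, 5/31, 6/31, 8/31, 11/31, 15/31, 17/31, 21/31, 21/31, 23/31, 1]
j=0: u_0=31/660 ∈ [0, 3/31) → index 0
j=1: u_1=91/660 ∈ [3/31, 5/31) → index 1
j=2: u_2=151/660 ∈ [6/31, 8/31) → index 3
j=3: u_3=211/660 ∈ [8/31, 11/31) → index 4
j=4: u_4=271/660 ∈ [11/31, 15/31) → index 5
j=5: u_5=331/660 ∈ [15/31, 17/31) → index 6
j=6: u_6=391/660 ∈ [17/31, 21/31) → index 7
j=7: u_7=41/60 ∈ [21/31, 23/31) → index 9
j=8: u_8=511/660 ∈ [23/31, 1) → index 10
j=9: u_9=571/660 ∈ [23/31, 1) → index 10
j=10: u_10=631/660 ∈ [23/31, 1) → index 10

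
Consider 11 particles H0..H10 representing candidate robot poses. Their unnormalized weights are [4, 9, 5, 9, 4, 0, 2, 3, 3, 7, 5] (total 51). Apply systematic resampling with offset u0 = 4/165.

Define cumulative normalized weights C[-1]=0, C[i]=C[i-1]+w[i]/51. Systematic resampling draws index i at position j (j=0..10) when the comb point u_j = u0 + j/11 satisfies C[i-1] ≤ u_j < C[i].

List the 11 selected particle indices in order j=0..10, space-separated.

0 1 1 2 3 3 4 7 8 9 10

C = [4/51, 13/51, 6/17, 9/17, 31/51, 31/51, 11/17, 12/17, 13/17, 46/51, 1]
j=0: u_0=4/165 ∈ [0, 4/51) → index 0
j=1: u_1=19/165 ∈ [4/51, 13/51) → index 1
j=2: u_2=34/165 ∈ [4/51, 13/51) → index 1
j=3: u_3=49/165 ∈ [13/51, 6/17) → index 2
j=4: u_4=64/165 ∈ [6/17, 9/17) → index 3
j=5: u_5=79/165 ∈ [6/17, 9/17) → index 3
j=6: u_6=94/165 ∈ [9/17, 31/51) → index 4
j=7: u_7=109/165 ∈ [11/17, 12/17) → index 7
j=8: u_8=124/165 ∈ [12/17, 13/17) → index 8
j=9: u_9=139/165 ∈ [13/17, 46/51) → index 9
j=10: u_10=14/15 ∈ [46/51, 1) → index 10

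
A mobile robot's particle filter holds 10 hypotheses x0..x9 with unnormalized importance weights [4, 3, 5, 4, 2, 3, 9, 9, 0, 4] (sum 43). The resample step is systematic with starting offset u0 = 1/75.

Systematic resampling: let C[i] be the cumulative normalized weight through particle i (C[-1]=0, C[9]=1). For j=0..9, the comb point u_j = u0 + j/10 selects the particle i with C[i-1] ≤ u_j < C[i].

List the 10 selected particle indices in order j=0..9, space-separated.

0 1 2 3 4 6 6 7 7 9

C = [4/43, 7/43, 12/43, 16/43, 18/43, 21/43, 30/43, 39/43, 39/43, 1]
j=0: u_0=1/75 ∈ [0, 4/43) → index 0
j=1: u_1=17/150 ∈ [4/43, 7/43) → index 1
j=2: u_2=16/75 ∈ [7/43, 12/43) → index 2
j=3: u_3=47/150 ∈ [12/43, 16/43) → index 3
j=4: u_4=31/75 ∈ [16/43, 18/43) → index 4
j=5: u_5=77/150 ∈ [21/43, 30/43) → index 6
j=6: u_6=46/75 ∈ [21/43, 30/43) → index 6
j=7: u_7=107/150 ∈ [30/43, 39/43) → index 7
j=8: u_8=61/75 ∈ [30/43, 39/43) → index 7
j=9: u_9=137/150 ∈ [39/43, 1) → index 9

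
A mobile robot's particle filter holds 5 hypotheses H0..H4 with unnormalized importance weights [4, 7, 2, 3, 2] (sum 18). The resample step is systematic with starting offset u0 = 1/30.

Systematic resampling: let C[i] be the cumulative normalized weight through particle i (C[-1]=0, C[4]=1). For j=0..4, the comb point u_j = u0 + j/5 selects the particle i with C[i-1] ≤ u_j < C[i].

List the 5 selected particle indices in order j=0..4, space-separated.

0 1 1 2 3

C = [2/9, 11/18, 13/18, 8/9, 1]
j=0: u_0=1/30 ∈ [0, 2/9) → index 0
j=1: u_1=7/30 ∈ [2/9, 11/18) → index 1
j=2: u_2=13/30 ∈ [2/9, 11/18) → index 1
j=3: u_3=19/30 ∈ [11/18, 13/18) → index 2
j=4: u_4=5/6 ∈ [13/18, 8/9) → index 3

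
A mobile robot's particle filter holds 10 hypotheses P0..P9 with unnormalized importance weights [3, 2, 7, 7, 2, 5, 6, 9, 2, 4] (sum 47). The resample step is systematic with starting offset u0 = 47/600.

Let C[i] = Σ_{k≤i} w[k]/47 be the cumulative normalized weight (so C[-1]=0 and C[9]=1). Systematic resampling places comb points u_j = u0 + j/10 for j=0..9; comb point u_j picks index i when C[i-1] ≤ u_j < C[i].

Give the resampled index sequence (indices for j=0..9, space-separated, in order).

C = [3/47, 5/47, 12/47, 19/47, 21/47, 26/47, 32/47, 41/47, 43/47, 1]
j=0: u_0=47/600 ∈ [3/47, 5/47) → index 1
j=1: u_1=107/600 ∈ [5/47, 12/47) → index 2
j=2: u_2=167/600 ∈ [12/47, 19/47) → index 3
j=3: u_3=227/600 ∈ [12/47, 19/47) → index 3
j=4: u_4=287/600 ∈ [21/47, 26/47) → index 5
j=5: u_5=347/600 ∈ [26/47, 32/47) → index 6
j=6: u_6=407/600 ∈ [26/47, 32/47) → index 6
j=7: u_7=467/600 ∈ [32/47, 41/47) → index 7
j=8: u_8=527/600 ∈ [41/47, 43/47) → index 8
j=9: u_9=587/600 ∈ [43/47, 1) → index 9

1 2 3 3 5 6 6 7 8 9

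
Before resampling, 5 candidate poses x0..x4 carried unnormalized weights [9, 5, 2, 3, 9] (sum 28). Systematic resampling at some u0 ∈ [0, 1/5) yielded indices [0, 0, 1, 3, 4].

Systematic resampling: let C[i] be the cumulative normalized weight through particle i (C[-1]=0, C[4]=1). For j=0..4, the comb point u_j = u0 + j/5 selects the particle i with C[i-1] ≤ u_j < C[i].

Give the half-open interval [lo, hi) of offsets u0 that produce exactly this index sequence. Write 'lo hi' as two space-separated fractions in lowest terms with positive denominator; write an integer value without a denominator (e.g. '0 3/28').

0 11/140

C = [9/28, 1/2, 4/7, 19/28, 1]
j=0 picked index 0: u0 ∈ [0, 9/28)
j=1 picked index 0: u0 ∈ [-1/5, 17/140)
j=2 picked index 1: u0 ∈ [-11/140, 1/10)
j=3 picked index 3: u0 ∈ [-1/35, 11/140)
j=4 picked index 4: u0 ∈ [-17/140, 1/5)
intersection: [0, 11/140)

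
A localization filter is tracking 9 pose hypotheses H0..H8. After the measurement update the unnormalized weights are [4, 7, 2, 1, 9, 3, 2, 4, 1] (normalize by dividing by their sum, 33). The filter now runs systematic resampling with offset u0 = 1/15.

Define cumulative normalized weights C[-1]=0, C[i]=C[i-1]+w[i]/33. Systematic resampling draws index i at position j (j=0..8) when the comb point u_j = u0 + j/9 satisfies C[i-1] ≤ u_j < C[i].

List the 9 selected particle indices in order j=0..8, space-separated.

C = [4/33, 1/3, 13/33, 14/33, 23/33, 26/33, 28/33, 32/33, 1]
j=0: u_0=1/15 ∈ [0, 4/33) → index 0
j=1: u_1=8/45 ∈ [4/33, 1/3) → index 1
j=2: u_2=13/45 ∈ [4/33, 1/3) → index 1
j=3: u_3=2/5 ∈ [13/33, 14/33) → index 3
j=4: u_4=23/45 ∈ [14/33, 23/33) → index 4
j=5: u_5=28/45 ∈ [14/33, 23/33) → index 4
j=6: u_6=11/15 ∈ [23/33, 26/33) → index 5
j=7: u_7=38/45 ∈ [26/33, 28/33) → index 6
j=8: u_8=43/45 ∈ [28/33, 32/33) → index 7

0 1 1 3 4 4 5 6 7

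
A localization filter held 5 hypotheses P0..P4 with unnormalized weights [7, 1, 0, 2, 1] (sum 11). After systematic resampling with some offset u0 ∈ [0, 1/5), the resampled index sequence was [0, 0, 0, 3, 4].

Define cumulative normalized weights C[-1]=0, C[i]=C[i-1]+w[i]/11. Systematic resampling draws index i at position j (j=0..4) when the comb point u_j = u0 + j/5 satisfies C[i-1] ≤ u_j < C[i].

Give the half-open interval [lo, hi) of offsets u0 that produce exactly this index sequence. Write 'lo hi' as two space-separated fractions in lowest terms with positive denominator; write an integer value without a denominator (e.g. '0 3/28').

C = [7/11, 8/11, 8/11, 10/11, 1]
j=0 picked index 0: u0 ∈ [0, 7/11)
j=1 picked index 0: u0 ∈ [-1/5, 24/55)
j=2 picked index 0: u0 ∈ [-2/5, 13/55)
j=3 picked index 3: u0 ∈ [7/55, 17/55)
j=4 picked index 4: u0 ∈ [6/55, 1/5)
intersection: [7/55, 1/5)

7/55 1/5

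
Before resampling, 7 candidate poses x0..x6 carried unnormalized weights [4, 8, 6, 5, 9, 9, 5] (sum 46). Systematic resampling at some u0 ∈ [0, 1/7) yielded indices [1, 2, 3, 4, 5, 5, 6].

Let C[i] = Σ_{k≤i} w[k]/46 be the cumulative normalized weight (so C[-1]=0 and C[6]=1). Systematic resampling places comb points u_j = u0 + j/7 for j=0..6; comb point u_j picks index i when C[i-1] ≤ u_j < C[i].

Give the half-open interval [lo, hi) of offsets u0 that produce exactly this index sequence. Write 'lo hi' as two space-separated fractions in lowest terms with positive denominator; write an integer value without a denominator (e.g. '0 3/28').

20/161 1/7

C = [2/23, 6/23, 9/23, 1/2, 16/23, 41/46, 1]
j=0 picked index 1: u0 ∈ [2/23, 6/23)
j=1 picked index 2: u0 ∈ [19/161, 40/161)
j=2 picked index 3: u0 ∈ [17/161, 3/14)
j=3 picked index 4: u0 ∈ [1/14, 43/161)
j=4 picked index 5: u0 ∈ [20/161, 103/322)
j=5 picked index 5: u0 ∈ [-3/161, 57/322)
j=6 picked index 6: u0 ∈ [11/322, 1/7)
intersection: [20/161, 1/7)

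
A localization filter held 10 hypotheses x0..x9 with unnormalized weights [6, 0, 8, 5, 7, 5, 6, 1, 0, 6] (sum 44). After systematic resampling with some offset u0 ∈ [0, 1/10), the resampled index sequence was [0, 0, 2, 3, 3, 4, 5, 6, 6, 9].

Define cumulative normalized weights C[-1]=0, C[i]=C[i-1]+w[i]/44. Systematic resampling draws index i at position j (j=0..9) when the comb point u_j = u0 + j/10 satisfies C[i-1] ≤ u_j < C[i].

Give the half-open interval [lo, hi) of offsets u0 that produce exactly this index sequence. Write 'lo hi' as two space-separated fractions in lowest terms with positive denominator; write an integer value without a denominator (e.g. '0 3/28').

C = [3/22, 3/22, 7/22, 19/44, 13/22, 31/44, 37/44, 19/22, 19/22, 1]
j=0 picked index 0: u0 ∈ [0, 3/22)
j=1 picked index 0: u0 ∈ [-1/10, 2/55)
j=2 picked index 2: u0 ∈ [-7/110, 13/110)
j=3 picked index 3: u0 ∈ [1/55, 29/220)
j=4 picked index 3: u0 ∈ [-9/110, 7/220)
j=5 picked index 4: u0 ∈ [-3/44, 1/11)
j=6 picked index 5: u0 ∈ [-1/110, 23/220)
j=7 picked index 6: u0 ∈ [1/220, 31/220)
j=8 picked index 6: u0 ∈ [-21/220, 9/220)
j=9 picked index 9: u0 ∈ [-2/55, 1/10)
intersection: [1/55, 7/220)

1/55 7/220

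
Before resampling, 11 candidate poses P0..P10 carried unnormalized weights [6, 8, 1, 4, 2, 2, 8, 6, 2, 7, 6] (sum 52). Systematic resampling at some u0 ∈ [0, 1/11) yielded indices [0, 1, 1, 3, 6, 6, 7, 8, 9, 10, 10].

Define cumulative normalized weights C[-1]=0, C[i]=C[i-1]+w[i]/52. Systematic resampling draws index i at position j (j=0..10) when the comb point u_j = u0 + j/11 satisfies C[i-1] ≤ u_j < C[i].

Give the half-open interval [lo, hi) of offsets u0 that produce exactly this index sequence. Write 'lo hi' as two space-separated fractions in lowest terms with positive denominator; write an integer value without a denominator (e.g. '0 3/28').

C = [3/26, 7/26, 15/52, 19/52, 21/52, 23/52, 31/52, 37/52, 3/4, 23/26, 1]
j=0 picked index 0: u0 ∈ [0, 3/26)
j=1 picked index 1: u0 ∈ [7/286, 51/286)
j=2 picked index 1: u0 ∈ [-19/286, 25/286)
j=3 picked index 3: u0 ∈ [9/572, 53/572)
j=4 picked index 6: u0 ∈ [45/572, 133/572)
j=5 picked index 6: u0 ∈ [-7/572, 81/572)
j=6 picked index 7: u0 ∈ [29/572, 95/572)
j=7 picked index 8: u0 ∈ [43/572, 5/44)
j=8 picked index 9: u0 ∈ [1/44, 45/286)
j=9 picked index 10: u0 ∈ [19/286, 2/11)
j=10 picked index 10: u0 ∈ [-7/286, 1/11)
intersection: [45/572, 25/286)

45/572 25/286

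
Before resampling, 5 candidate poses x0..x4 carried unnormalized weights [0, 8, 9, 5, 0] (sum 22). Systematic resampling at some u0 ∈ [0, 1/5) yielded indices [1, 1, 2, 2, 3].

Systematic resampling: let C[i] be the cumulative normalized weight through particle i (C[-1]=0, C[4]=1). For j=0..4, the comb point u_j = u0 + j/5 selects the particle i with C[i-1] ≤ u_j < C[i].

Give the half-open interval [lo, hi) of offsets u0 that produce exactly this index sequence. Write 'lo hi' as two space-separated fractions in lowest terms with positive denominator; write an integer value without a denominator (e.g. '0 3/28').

0 9/55

C = [0, 4/11, 17/22, 1, 1]
j=0 picked index 1: u0 ∈ [0, 4/11)
j=1 picked index 1: u0 ∈ [-1/5, 9/55)
j=2 picked index 2: u0 ∈ [-2/55, 41/110)
j=3 picked index 2: u0 ∈ [-13/55, 19/110)
j=4 picked index 3: u0 ∈ [-3/110, 1/5)
intersection: [0, 9/55)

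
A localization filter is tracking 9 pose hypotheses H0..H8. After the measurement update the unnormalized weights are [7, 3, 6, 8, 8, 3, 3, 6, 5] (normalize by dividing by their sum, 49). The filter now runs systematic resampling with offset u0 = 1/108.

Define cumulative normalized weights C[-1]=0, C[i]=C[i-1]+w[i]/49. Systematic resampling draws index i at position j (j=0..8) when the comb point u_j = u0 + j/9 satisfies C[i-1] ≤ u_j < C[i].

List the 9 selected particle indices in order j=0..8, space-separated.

C = [1/7, 10/49, 16/49, 24/49, 32/49, 5/7, 38/49, 44/49, 1]
j=0: u_0=1/108 ∈ [0, 1/7) → index 0
j=1: u_1=13/108 ∈ [0, 1/7) → index 0
j=2: u_2=25/108 ∈ [10/49, 16/49) → index 2
j=3: u_3=37/108 ∈ [16/49, 24/49) → index 3
j=4: u_4=49/108 ∈ [16/49, 24/49) → index 3
j=5: u_5=61/108 ∈ [24/49, 32/49) → index 4
j=6: u_6=73/108 ∈ [32/49, 5/7) → index 5
j=7: u_7=85/108 ∈ [38/49, 44/49) → index 7
j=8: u_8=97/108 ∈ [44/49, 1) → index 8

0 0 2 3 3 4 5 7 8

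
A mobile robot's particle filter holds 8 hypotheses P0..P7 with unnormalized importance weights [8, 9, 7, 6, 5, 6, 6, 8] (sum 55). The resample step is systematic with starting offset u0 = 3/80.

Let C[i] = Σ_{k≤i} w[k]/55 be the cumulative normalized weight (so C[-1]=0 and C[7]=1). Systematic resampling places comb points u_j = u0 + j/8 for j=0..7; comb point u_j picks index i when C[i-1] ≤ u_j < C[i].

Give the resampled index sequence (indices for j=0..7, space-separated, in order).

C = [8/55, 17/55, 24/55, 6/11, 7/11, 41/55, 47/55, 1]
j=0: u_0=3/80 ∈ [0, 8/55) → index 0
j=1: u_1=13/80 ∈ [8/55, 17/55) → index 1
j=2: u_2=23/80 ∈ [8/55, 17/55) → index 1
j=3: u_3=33/80 ∈ [17/55, 24/55) → index 2
j=4: u_4=43/80 ∈ [24/55, 6/11) → index 3
j=5: u_5=53/80 ∈ [7/11, 41/55) → index 5
j=6: u_6=63/80 ∈ [41/55, 47/55) → index 6
j=7: u_7=73/80 ∈ [47/55, 1) → index 7

0 1 1 2 3 5 6 7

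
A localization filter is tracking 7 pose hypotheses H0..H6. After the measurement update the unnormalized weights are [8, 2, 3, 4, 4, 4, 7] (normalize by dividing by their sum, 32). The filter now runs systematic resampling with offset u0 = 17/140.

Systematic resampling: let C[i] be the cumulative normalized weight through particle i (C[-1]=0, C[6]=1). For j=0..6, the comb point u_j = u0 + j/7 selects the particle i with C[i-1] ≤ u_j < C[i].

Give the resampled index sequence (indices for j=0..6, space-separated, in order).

0 1 3 4 5 6 6

C = [1/4, 5/16, 13/32, 17/32, 21/32, 25/32, 1]
j=0: u_0=17/140 ∈ [0, 1/4) → index 0
j=1: u_1=37/140 ∈ [1/4, 5/16) → index 1
j=2: u_2=57/140 ∈ [13/32, 17/32) → index 3
j=3: u_3=11/20 ∈ [17/32, 21/32) → index 4
j=4: u_4=97/140 ∈ [21/32, 25/32) → index 5
j=5: u_5=117/140 ∈ [25/32, 1) → index 6
j=6: u_6=137/140 ∈ [25/32, 1) → index 6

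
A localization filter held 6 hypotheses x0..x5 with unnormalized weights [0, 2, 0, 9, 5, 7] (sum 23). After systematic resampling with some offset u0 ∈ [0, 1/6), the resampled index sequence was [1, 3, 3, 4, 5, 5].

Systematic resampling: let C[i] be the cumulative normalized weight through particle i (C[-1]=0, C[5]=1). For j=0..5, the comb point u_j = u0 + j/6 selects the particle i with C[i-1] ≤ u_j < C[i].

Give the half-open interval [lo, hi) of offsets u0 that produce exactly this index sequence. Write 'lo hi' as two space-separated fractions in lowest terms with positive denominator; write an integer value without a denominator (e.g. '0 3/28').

2/69 2/23

C = [0, 2/23, 2/23, 11/23, 16/23, 1]
j=0 picked index 1: u0 ∈ [0, 2/23)
j=1 picked index 3: u0 ∈ [-11/138, 43/138)
j=2 picked index 3: u0 ∈ [-17/69, 10/69)
j=3 picked index 4: u0 ∈ [-1/46, 9/46)
j=4 picked index 5: u0 ∈ [2/69, 1/3)
j=5 picked index 5: u0 ∈ [-19/138, 1/6)
intersection: [2/69, 2/23)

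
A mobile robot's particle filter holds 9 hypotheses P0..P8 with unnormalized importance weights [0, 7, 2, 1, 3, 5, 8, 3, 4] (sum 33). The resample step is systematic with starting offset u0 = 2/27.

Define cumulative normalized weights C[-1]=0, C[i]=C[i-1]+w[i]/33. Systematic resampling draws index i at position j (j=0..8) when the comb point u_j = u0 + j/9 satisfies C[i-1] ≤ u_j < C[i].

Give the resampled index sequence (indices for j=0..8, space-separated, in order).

1 1 3 5 5 6 6 7 8

C = [0, 7/33, 3/11, 10/33, 13/33, 6/11, 26/33, 29/33, 1]
j=0: u_0=2/27 ∈ [0, 7/33) → index 1
j=1: u_1=5/27 ∈ [0, 7/33) → index 1
j=2: u_2=8/27 ∈ [3/11, 10/33) → index 3
j=3: u_3=11/27 ∈ [13/33, 6/11) → index 5
j=4: u_4=14/27 ∈ [13/33, 6/11) → index 5
j=5: u_5=17/27 ∈ [6/11, 26/33) → index 6
j=6: u_6=20/27 ∈ [6/11, 26/33) → index 6
j=7: u_7=23/27 ∈ [26/33, 29/33) → index 7
j=8: u_8=26/27 ∈ [29/33, 1) → index 8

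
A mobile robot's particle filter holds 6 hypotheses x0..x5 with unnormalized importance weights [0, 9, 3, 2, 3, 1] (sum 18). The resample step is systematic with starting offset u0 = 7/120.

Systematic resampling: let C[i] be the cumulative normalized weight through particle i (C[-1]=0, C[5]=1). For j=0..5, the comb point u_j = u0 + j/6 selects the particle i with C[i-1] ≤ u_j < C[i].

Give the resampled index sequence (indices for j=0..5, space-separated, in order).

C = [0, 1/2, 2/3, 7/9, 17/18, 1]
j=0: u_0=7/120 ∈ [0, 1/2) → index 1
j=1: u_1=9/40 ∈ [0, 1/2) → index 1
j=2: u_2=47/120 ∈ [0, 1/2) → index 1
j=3: u_3=67/120 ∈ [1/2, 2/3) → index 2
j=4: u_4=29/40 ∈ [2/3, 7/9) → index 3
j=5: u_5=107/120 ∈ [7/9, 17/18) → index 4

1 1 1 2 3 4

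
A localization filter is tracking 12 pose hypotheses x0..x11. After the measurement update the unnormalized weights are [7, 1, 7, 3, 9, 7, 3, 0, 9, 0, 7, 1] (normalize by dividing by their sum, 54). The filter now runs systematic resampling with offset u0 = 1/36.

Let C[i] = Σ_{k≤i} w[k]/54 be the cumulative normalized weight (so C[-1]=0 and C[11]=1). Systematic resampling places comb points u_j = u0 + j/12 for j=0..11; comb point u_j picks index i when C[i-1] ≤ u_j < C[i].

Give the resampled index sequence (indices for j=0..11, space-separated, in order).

0 0 2 3 4 4 5 5 8 8 10 10

C = [7/54, 4/27, 5/18, 1/3, 1/2, 17/27, 37/54, 37/54, 23/27, 23/27, 53/54, 1]
j=0: u_0=1/36 ∈ [0, 7/54) → index 0
j=1: u_1=1/9 ∈ [0, 7/54) → index 0
j=2: u_2=7/36 ∈ [4/27, 5/18) → index 2
j=3: u_3=5/18 ∈ [5/18, 1/3) → index 3
j=4: u_4=13/36 ∈ [1/3, 1/2) → index 4
j=5: u_5=4/9 ∈ [1/3, 1/2) → index 4
j=6: u_6=19/36 ∈ [1/2, 17/27) → index 5
j=7: u_7=11/18 ∈ [1/2, 17/27) → index 5
j=8: u_8=25/36 ∈ [37/54, 23/27) → index 8
j=9: u_9=7/9 ∈ [37/54, 23/27) → index 8
j=10: u_10=31/36 ∈ [23/27, 53/54) → index 10
j=11: u_11=17/18 ∈ [23/27, 53/54) → index 10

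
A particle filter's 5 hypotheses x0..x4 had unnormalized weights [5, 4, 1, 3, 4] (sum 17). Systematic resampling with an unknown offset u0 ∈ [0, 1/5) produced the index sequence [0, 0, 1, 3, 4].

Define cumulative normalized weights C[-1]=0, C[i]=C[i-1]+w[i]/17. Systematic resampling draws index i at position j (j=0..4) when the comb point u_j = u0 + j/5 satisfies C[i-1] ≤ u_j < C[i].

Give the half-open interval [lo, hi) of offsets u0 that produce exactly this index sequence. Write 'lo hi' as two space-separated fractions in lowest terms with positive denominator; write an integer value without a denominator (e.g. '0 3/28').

0 8/85

C = [5/17, 9/17, 10/17, 13/17, 1]
j=0 picked index 0: u0 ∈ [0, 5/17)
j=1 picked index 0: u0 ∈ [-1/5, 8/85)
j=2 picked index 1: u0 ∈ [-9/85, 11/85)
j=3 picked index 3: u0 ∈ [-1/85, 14/85)
j=4 picked index 4: u0 ∈ [-3/85, 1/5)
intersection: [0, 8/85)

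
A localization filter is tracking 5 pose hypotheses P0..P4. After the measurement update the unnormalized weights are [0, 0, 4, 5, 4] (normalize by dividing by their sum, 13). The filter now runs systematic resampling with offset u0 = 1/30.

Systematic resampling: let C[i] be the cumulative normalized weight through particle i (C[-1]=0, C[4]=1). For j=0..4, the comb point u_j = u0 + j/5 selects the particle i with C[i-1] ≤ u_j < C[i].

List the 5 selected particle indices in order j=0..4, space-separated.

2 2 3 3 4

C = [0, 0, 4/13, 9/13, 1]
j=0: u_0=1/30 ∈ [0, 4/13) → index 2
j=1: u_1=7/30 ∈ [0, 4/13) → index 2
j=2: u_2=13/30 ∈ [4/13, 9/13) → index 3
j=3: u_3=19/30 ∈ [4/13, 9/13) → index 3
j=4: u_4=5/6 ∈ [9/13, 1) → index 4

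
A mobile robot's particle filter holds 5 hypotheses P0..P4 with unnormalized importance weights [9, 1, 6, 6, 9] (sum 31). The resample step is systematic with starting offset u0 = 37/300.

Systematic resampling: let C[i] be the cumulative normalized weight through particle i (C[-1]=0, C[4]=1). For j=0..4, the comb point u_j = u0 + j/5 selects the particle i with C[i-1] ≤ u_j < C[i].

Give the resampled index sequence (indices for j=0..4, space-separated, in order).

C = [9/31, 10/31, 16/31, 22/31, 1]
j=0: u_0=37/300 ∈ [0, 9/31) → index 0
j=1: u_1=97/300 ∈ [10/31, 16/31) → index 2
j=2: u_2=157/300 ∈ [16/31, 22/31) → index 3
j=3: u_3=217/300 ∈ [22/31, 1) → index 4
j=4: u_4=277/300 ∈ [22/31, 1) → index 4

0 2 3 4 4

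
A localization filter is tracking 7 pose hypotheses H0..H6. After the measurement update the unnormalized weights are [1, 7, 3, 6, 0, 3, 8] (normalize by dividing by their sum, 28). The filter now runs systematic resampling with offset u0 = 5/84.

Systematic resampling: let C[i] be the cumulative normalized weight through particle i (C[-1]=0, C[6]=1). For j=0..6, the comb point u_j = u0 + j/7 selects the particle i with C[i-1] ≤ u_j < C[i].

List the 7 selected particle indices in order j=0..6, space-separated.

1 1 2 3 5 6 6

C = [1/28, 2/7, 11/28, 17/28, 17/28, 5/7, 1]
j=0: u_0=5/84 ∈ [1/28, 2/7) → index 1
j=1: u_1=17/84 ∈ [1/28, 2/7) → index 1
j=2: u_2=29/84 ∈ [2/7, 11/28) → index 2
j=3: u_3=41/84 ∈ [11/28, 17/28) → index 3
j=4: u_4=53/84 ∈ [17/28, 5/7) → index 5
j=5: u_5=65/84 ∈ [5/7, 1) → index 6
j=6: u_6=11/12 ∈ [5/7, 1) → index 6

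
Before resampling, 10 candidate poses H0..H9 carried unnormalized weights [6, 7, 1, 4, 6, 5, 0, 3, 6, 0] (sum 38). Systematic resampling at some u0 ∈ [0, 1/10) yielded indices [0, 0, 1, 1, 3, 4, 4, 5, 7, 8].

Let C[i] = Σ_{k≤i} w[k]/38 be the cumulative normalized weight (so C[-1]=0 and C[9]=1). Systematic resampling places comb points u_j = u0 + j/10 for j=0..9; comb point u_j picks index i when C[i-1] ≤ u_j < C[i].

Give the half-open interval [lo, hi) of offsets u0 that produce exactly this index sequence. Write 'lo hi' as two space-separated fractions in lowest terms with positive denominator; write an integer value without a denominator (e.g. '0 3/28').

C = [3/19, 13/38, 7/19, 9/19, 12/19, 29/38, 29/38, 16/19, 1, 1]
j=0 picked index 0: u0 ∈ [0, 3/19)
j=1 picked index 0: u0 ∈ [-1/10, 11/190)
j=2 picked index 1: u0 ∈ [-4/95, 27/190)
j=3 picked index 1: u0 ∈ [-27/190, 4/95)
j=4 picked index 3: u0 ∈ [-3/95, 7/95)
j=5 picked index 4: u0 ∈ [-1/38, 5/38)
j=6 picked index 4: u0 ∈ [-12/95, 3/95)
j=7 picked index 5: u0 ∈ [-13/190, 6/95)
j=8 picked index 7: u0 ∈ [-7/190, 4/95)
j=9 picked index 8: u0 ∈ [-11/190, 1/10)
intersection: [0, 3/95)

0 3/95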